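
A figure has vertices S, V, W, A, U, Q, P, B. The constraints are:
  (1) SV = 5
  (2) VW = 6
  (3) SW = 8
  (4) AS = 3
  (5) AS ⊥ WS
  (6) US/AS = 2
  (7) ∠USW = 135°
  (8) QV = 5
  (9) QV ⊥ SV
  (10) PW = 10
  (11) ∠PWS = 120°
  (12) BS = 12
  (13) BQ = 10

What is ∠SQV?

Step 1: By the law of cosines on triangle QVS: QS² = 5² + 5² − 2·5·5·cos(90°) = 50, so QS = 5·√2.
Step 2: By the inverse law of cosines on triangle SQV: cos(∠SQV) = ((5·√2)² + 5² − 5²) / (2·5·√2·5) = 50/70.71 = 0.7071, so ∠SQV = 45°.

Therefore, the measure of angle ∠SQV = 45°.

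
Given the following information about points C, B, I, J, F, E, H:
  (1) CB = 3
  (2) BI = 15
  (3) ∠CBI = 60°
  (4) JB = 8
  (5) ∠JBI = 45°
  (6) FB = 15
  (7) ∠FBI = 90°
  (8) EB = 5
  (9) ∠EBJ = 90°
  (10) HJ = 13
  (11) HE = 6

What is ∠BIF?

Step 1: By the law of cosines on triangle IBF: IF² = 15² + 15² − 2·15·15·cos(90°) = 450, so IF = 15·√2.
Step 2: By the inverse law of cosines on triangle BIF: cos(∠BIF) = (15² + (15·√2)² − 15²) / (2·15·15·√2) = 450/636.4 = 0.7071, so ∠BIF = 45°.

Therefore, the measure of angle ∠BIF = 45°.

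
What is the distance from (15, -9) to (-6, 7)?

d = sqrt((-6 - 15)^2 + (7 - -9)^2)
d = sqrt(-21^2 + 16^2)
d = sqrt(441 + 256)
d = sqrt(697)

sqrt(697)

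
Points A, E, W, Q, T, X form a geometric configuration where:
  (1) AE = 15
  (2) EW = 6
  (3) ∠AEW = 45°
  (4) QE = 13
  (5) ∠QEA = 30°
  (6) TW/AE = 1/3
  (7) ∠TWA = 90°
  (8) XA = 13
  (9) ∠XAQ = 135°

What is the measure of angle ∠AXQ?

Step 1: By the law of cosines on triangle QEA: QA² = 13² + 15² − 2·13·15·cos(30°) = 56.25, so QA ≈ 7.5.
Step 2: By the law of cosines on triangle XAQ: XQ² = 13² + 7.5² − 2·13·7.5·cos(135°) = 363.14, so XQ ≈ 19.06.
Step 3: By the inverse law of cosines on triangle AXQ: cos(∠AXQ) = (13² + 19.06² − 7.5²) / (2·13·19.06) = 475.89/495.46 = 0.9605, so ∠AXQ = 16.16°.

Therefore, the measure of angle ∠AXQ = 16.16°.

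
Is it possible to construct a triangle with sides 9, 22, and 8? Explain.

The longest side is 22. The other two sides sum to 8 + 9 = 17.
Since 17 ≤ 22, the two shorter sides cannot reach around to close the triangle.

No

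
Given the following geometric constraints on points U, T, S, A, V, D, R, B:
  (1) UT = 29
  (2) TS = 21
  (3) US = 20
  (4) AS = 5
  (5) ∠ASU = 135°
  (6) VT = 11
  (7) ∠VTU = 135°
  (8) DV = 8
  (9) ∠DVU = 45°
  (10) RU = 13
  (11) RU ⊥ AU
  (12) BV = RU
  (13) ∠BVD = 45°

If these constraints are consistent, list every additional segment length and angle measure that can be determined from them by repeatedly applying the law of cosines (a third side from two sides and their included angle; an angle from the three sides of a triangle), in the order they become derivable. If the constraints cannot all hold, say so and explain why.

The constraints are consistent. Derivable facts, in order:
After 1 step:
- DB ≈ 9.27
- UA ≈ 23.8
- UV ≈ 37.59
- ∠STU = 43.6°
- ∠SUT = 46.4°
- ∠TSU = 90°
After 2 steps:
- AR ≈ 27.12
- UD ≈ 32.43
- ∠AUS = 8.54°
- ∠BDV = 97.39°
- ∠DBV = 37.61°
- ∠SAU = 36.46°
- ∠TUV = 11.94°
- ∠TVU = 33.06°
After 3 steps:
- ∠ARU = 61.36°
- ∠DUV = 10.05°
- ∠RAU = 28.64°
- ∠UDV = 124.95°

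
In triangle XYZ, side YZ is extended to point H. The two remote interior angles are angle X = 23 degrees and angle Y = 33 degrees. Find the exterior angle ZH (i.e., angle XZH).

By the exterior angle theorem, an exterior angle of a triangle equals the sum of the two remote interior angles.
Exterior angle = angle X + angle Y
Exterior angle = 23 + 33 = 56 degrees

56 degrees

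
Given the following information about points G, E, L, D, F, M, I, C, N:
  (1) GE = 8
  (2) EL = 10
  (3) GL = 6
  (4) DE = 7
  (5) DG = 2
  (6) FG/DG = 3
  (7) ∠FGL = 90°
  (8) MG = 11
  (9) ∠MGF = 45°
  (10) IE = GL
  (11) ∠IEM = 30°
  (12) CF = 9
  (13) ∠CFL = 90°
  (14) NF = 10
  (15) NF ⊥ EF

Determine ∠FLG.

From the given relations: FG = 3·DG = 3·2 = 6.
Step 1: By the law of cosines on triangle LGF: LF² = 6² + 6² − 2·6·6·cos(90°) = 72, so LF = 6·√2.
Step 2: By the inverse law of cosines on triangle FLG: cos(∠FLG) = ((6·√2)² + 6² − 6²) / (2·6·√2·6) = 72/101.82 = 0.7071, so ∠FLG = 45°.

Therefore, the measure of angle ∠FLG = 45°.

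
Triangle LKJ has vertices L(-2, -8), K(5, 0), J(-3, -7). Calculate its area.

Using the Shoelace formula for a triangle:
Area = (1/2)|x0(y1 - y2) + x1(y2 - y0) + x2(y0 - y1)|
Area = (1/2)|-2(0 - -7) + 5(-7 - -8) + -3(-8 - 0)|
Area = (1/2)|-14 + 5 + 24|
Area = (1/2)|15|
Area = (1/2)(15)
Area = 15/2

15/2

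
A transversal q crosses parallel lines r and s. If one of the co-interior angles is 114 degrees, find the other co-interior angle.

Co-interior angles (same-side interior) formed by parallel lines and a transversal are supplementary (sum to 180 degrees).
The given angle is 114 degrees.
The co-interior angle = 180 - 114 = 66 degrees.

66 degrees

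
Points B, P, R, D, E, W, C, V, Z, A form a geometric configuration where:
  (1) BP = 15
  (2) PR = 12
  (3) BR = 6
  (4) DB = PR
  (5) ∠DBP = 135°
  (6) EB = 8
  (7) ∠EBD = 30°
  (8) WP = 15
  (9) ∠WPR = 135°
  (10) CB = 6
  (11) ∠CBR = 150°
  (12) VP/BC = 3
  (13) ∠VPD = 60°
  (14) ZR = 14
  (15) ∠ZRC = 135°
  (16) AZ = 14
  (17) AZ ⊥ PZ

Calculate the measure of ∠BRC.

Step 1: By the law of cosines on triangle RBC: RC² = 6² + 6² − 2·6·6·cos(150°) = 134.35, so RC ≈ 11.59.
Step 2: By the inverse law of cosines on triangle BRC: cos(∠BRC) = (6² + 11.59² − 6²) / (2·6·11.59) = 134.35/139.09 = 0.9659, so ∠BRC = 15°.

Therefore, the measure of angle ∠BRC = 15°.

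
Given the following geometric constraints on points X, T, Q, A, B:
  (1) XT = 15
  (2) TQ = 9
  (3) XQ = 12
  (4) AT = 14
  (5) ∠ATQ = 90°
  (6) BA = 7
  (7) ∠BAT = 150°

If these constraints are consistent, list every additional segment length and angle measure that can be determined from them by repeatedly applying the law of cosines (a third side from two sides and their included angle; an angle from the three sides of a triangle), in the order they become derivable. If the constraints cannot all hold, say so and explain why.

The constraints are consistent. Derivable facts, in order:
After 1 step:
- QA ≈ 16.64
- TB ≈ 20.37
- ∠QTX = 53.13°
- ∠QXT = 36.87°
- ∠TQX = 90°
After 2 steps:
- ∠ABT = 20.1°
- ∠AQT = 57.26°
- ∠ATB = 9.9°
- ∠QAT = 32.74°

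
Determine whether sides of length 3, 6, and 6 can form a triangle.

For three segments to close into a triangle, no single side can be as long as the other two combined.
The longest side is 6, and 3 + 6 = 9 > 6.
A triangle can be formed.

Yes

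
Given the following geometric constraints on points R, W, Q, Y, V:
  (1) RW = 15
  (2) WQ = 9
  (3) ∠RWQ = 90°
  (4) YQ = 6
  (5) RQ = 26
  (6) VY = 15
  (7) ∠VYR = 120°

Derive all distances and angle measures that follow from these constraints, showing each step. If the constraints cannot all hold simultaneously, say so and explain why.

These constraints are not satisfiable: by the triangle inequality in triangle WRQ, (1) RW = 15 and (2) WQ = 9 force RQ ≤ 15 + 9 = 24, but (5) says RQ = 26. No planar figure meets all of them, so nothing further can be derived.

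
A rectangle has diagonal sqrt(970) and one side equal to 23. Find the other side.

Using the Pythagorean theorem: d^2 = a^2 + b^2
b^2 = d^2 - a^2
b^2 = 970 - 529
b^2 = 441
b = sqrt(441) = 21

21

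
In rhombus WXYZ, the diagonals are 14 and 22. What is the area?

Area = (14 * 22) / 2 = 308 / 2 = 154

154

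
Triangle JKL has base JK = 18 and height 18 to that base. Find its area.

Area = (1/2)(18)(18) = 162

162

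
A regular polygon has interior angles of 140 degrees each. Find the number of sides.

The exterior angle is the supplement of the interior angle: 180 - 140 = 40 degrees.
Since the exterior angles of any convex polygon sum to 360 degrees, the number of sides is 360 / 40 = 9.

9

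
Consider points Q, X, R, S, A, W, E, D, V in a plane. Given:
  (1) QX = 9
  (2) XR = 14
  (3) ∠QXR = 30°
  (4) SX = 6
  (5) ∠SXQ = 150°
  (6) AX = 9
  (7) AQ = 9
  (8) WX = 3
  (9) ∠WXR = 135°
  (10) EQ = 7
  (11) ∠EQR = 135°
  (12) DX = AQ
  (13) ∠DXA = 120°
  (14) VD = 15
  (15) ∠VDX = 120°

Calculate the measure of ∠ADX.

From the given relations: DX = AQ = 9.
Step 1: By the law of cosines on triangle DXA: DA² = 9² + 9² − 2·9·9·cos(120°) = 243, so DA = 9·√3.
Step 2: By the inverse law of cosines on triangle ADX: cos(∠ADX) = ((9·√3)² + 9² − 9²) / (2·9·√3·9) = 243/280.59 = 0.866, so ∠ADX = 30°.

Therefore, the measure of angle ∠ADX = 30°.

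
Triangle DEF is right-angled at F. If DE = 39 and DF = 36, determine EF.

Rearranging the Pythagorean theorem to solve for the unknown leg:
leg^2 = hypotenuse^2 - known_leg^2 = 1521 - 1296 = 225
leg = sqrt(225) = 15.

15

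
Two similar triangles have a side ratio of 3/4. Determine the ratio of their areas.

The ratio of areas of similar triangles equals the square of the side ratio.
Side ratio = 3:4
Area ratio = (3/4)^2 = 9/16 = 9:16

9:16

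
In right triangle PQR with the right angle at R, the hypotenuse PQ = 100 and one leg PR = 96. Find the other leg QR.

QR = sqrt(100^2 - 96^2) = sqrt(784) = 28

28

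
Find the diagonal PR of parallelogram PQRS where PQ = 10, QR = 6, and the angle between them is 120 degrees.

Law of cosines: d^2 = 10^2 + 6^2 - 2(10)(6)cos(120°) = 196, so d = 14.

14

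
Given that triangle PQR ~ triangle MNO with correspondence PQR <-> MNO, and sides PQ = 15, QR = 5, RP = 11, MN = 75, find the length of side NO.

Similar triangles have proportional sides. Setting up the proportion:
MN / PQ = NO / QR
75 / 15 = NO / 5
NO = 5 * 75 / 15 = 25.

25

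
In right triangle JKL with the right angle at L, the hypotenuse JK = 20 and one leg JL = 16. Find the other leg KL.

KL = sqrt(20^2 - 16^2) = sqrt(144) = 12

12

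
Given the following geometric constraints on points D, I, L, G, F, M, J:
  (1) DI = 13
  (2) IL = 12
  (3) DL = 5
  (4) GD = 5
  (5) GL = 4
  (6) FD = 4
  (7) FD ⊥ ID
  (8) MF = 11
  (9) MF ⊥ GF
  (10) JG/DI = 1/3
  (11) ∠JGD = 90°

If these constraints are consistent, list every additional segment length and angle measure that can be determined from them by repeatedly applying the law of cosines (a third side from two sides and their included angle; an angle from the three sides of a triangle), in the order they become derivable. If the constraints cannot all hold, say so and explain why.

The constraints are consistent. Derivable facts, in order:
After 1 step:
- DJ ≈ 6.62
- IF = √185
- ∠DGL = 66.42°
- ∠DIL = 22.62°
- ∠DLG = 66.42°
- ∠DLI = 90°
- ∠GDL = 47.16°
- ∠IDL = 67.38°
After 2 steps:
- ∠DFI = 72.9°
- ∠DIF = 17.1°
- ∠DJG = 49.09°
- ∠GDJ = 40.91°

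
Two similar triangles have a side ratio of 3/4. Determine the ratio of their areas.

Area ratio = (side ratio)^2 = (3/4)^2 = 9:16.

9:16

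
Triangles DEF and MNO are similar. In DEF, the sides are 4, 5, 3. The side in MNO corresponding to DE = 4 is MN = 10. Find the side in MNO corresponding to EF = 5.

Similar triangles have proportional sides. Setting up the proportion:
MN / DE = NO / EF
10 / 4 = NO / 5
NO = 5 * 10 / 4 = 25/2.

25/2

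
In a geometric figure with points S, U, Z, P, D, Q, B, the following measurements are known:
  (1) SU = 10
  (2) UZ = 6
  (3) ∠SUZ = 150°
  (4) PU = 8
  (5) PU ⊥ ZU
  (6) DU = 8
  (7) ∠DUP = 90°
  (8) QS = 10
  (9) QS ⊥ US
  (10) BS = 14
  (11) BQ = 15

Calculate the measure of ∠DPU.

Step 1: By the law of cosines on triangle PUD: PD² = 8² + 8² − 2·8·8·cos(90°) = 128, so PD = 8·√2.
Step 2: By the inverse law of cosines on triangle DPU: cos(∠DPU) = ((8·√2)² + 8² − 8²) / (2·8·√2·8) = 128/181.02 = 0.7071, so ∠DPU = 45°.

Therefore, the measure of angle ∠DPU = 45°.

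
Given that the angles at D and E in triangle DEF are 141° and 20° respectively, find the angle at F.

Let angle F = x. Then 141 + 20 + x = 180.
x = 180 - 161 = 19 degrees.

19 degrees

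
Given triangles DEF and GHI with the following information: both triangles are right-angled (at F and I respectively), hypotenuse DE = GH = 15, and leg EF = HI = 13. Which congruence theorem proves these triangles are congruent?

The given information provides:
both triangles are right-angled (at F and I respectively), hypotenuse DE = GH = 15, and leg EF = HI = 13
This matches the HL congruence theorem.
The hypotenuse and one leg of two right triangles are equal (Hypotenuse-Leg).

HL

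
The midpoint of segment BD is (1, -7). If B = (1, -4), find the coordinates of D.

Using the midpoint formula: M = ((x1 + x2)/2, (y1 + y2)/2)
We know M = (1, -7) and B = (1, -4)
For x: 1 = (1 + x2)/2, so x2 = 2*1 - 1 = 1
For y: -7 = (-4 + y2)/2, so y2 = 2*-7 - -4 = -10
D = (1, -10)

(1, -10)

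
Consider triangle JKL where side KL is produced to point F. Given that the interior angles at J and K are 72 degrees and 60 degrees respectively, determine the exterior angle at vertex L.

The interior angle at L is 180 - 72 - 60 = 48 degrees.
The exterior angle and interior angle at L are supplementary:
Exterior angle = 180 - 48 = 132 degrees.

132 degrees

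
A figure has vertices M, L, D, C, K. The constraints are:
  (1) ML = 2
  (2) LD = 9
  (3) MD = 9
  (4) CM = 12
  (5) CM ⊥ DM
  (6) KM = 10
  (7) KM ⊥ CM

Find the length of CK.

Step 1: By the law of cosines on triangle CMK: CK² = 12² + 10² − 2·12·10·cos(90°) = 244, so CK = 2·√61.

Therefore, the length of CK = 2·√61.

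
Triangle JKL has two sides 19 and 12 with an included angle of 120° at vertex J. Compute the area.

Area = (1/2)(19)(12) sin(120°) = (1/2)(19)(12)(sqrt(3)/2) = 57*sqrt(3)

57*sqrt(3)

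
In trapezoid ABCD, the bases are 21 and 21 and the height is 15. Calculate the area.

A trapezoid's area equals the midsegment times the height.
The midsegment is (21 + 21) / 2 = 21.
Area = 21 * 15 = 315.

315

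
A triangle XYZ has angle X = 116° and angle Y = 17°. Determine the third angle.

Let angle Z = x. Then 116 + 17 + x = 180.
x = 180 - 133 = 47 degrees.

47 degrees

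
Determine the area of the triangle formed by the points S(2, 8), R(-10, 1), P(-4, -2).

Using the Shoelace formula for a triangle:
Area = (1/2)|x0(y1 - y2) + x1(y2 - y0) + x2(y0 - y1)|
Area = (1/2)|2(1 - -2) + -10(-2 - 8) + -4(8 - 1)|
Area = (1/2)|6 + 100 + -28|
Area = (1/2)|78|
Area = (1/2)(78)
Area = 39

39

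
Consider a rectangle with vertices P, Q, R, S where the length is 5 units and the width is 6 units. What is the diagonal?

Using the Pythagorean theorem:
d² = 5² + 6² = 25 + 36 = 61
d = sqrt(61)

sqrt(61)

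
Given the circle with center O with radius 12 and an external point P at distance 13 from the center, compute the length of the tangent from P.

The tangent, radius, and line from the external point to the center form a right triangle.
The right angle is where the tangent meets the radius.
By the Pythagorean theorem: tangent² + 12² = 13²
tangent² = 169 - 144 = 25
tangent = 5

5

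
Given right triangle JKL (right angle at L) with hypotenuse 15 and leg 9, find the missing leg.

KL = sqrt(15^2 - 9^2) = sqrt(144) = 12

12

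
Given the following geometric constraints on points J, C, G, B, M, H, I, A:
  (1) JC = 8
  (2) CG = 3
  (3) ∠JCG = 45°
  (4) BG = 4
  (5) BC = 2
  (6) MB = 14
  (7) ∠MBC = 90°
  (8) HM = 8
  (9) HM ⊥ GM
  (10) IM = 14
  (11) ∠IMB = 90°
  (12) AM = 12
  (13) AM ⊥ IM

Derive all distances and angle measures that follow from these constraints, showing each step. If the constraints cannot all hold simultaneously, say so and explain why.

The constraints are consistent.

Step 1: From JC = 8, CG = 3, and ∠JCG = 45°, by the law of cosines:
  JG² = JC² + CG² - 2·JC·CG·cos(45°) = 64 + 9 - 33.94 = 39.06
  JG ≈ 6.25

Step 2: From CB = 2, BM = 14, and ∠CBM = 90°, by the law of cosines:
  CM² = CB² + BM² - 2·CB·BM·cos(90°) = 4 + 196 - 0 = 200
  CM = 10·√2

Step 3: From BM = 14, MI = 14, and ∠BMI = 90°, by the law of cosines:
  BI² = BM² + MI² - 2·BM·MI·cos(90°) = 196 + 196 - 0 = 392
  BI = 14·√2

Step 4: From IM = 14, MA = 12, and ∠IMA = 90°, by the law of cosines:
  IA² = IM² + MA² - 2·IM·MA·cos(90°) = 196 + 144 - 0 = 340
  IA = 2·√85

Step 5: From CB = 2, CG = 3, BG = 4, by the inverse law of cosines:
  cos(∠BCG) = (CB² + CG² - BG²) / (2·CB·CG)
  ∠BCG = 104.48°

Step 6: From GB = 4, GC = 3, BC = 2, by the inverse law of cosines:
  cos(∠BGC) = (GB² + GC² - BC²) / (2·GB·GC)
  ∠BGC = 28.96°

Step 7: From BC = 2, BG = 4, CG = 3, by the inverse law of cosines:
  cos(∠CBG) = (BC² + BG² - CG²) / (2·BC·BG)
  ∠CBG = 46.57°

Step 8: From JC = 8, JG = 6.25, CG = 3, by the inverse law of cosines:
  cos(∠CJG) = (JC² + JG² - CG²) / (2·JC·JG)
  ∠CJG = 19.84°

Step 9: From CB = 2, CM = 10·√2, BM = 14, by the inverse law of cosines:
  cos(∠BCM) = (CB² + CM² - BM²) / (2·CB·CM)
  ∠BCM = 81.87°

Step 10: From GC = 3, GJ = 6.25, CJ = 8, by the inverse law of cosines:
  cos(∠CGJ) = (GC² + GJ² - CJ²) / (2·GC·GJ)
  ∠CGJ = 115.16°

Step 11: From BI = 14·√2, BM = 14, IM = 14, by the inverse law of cosines:
  cos(∠IBM) = (BI² + BM² - IM²) / (2·BI·BM)
  ∠IBM = 45°

Step 12: From MB = 14, MC = 10·√2, BC = 2, by the inverse law of cosines:
  cos(∠BMC) = (MB² + MC² - BC²) / (2·MB·MC)
  ∠BMC = 8.13°

Step 13: From IA = 2·√85, IM = 14, AM = 12, by the inverse law of cosines:
  cos(∠AIM) = (IA² + IM² - AM²) / (2·IA·IM)
  ∠AIM = 40.6°

Step 14: From IB = 14·√2, IM = 14, BM = 14, by the inverse law of cosines:
  cos(∠BIM) = (IB² + IM² - BM²) / (2·IB·IM)
  ∠BIM = 45°

Step 15: From AI = 2·√85, AM = 12, IM = 14, by the inverse law of cosines:
  cos(∠IAM) = (AI² + AM² - IM²) / (2·AI·AM)
  ∠IAM = 49.4°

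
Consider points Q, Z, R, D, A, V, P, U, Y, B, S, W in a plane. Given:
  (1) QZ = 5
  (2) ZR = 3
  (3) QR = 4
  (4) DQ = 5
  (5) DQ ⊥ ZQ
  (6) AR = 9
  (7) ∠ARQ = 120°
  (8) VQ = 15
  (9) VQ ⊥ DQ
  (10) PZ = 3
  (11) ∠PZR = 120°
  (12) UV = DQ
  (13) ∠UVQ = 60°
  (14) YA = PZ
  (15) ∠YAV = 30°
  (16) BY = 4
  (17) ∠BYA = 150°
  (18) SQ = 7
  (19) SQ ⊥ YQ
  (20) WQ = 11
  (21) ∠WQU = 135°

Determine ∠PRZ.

Step 1: By the law of cosines on triangle RZP: RP² = 3² + 3² − 2·3·3·cos(120°) = 27, so RP = 3·√3.
Step 2: By the inverse law of cosines on triangle PRZ: cos(∠PRZ) = ((3·√3)² + 3² − 3²) / (2·3·√3·3) = 27/31.18 = 0.866, so ∠PRZ = 30°.

Therefore, the measure of angle ∠PRZ = 30°.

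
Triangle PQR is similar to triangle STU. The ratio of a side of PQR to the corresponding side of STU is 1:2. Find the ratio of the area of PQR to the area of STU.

The ratio of areas of similar triangles equals the square of the side ratio.
Side ratio = 1:2
Area ratio = (1/2)^2 = 1/4 = 1:4

1:4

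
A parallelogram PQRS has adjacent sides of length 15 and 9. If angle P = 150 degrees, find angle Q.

Consecutive angles are supplementary: angle Q = 180 - 150 = 30 degrees.

30 degrees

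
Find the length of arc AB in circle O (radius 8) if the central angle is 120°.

Arc length = 2πr × θ/360
= 2π × 8 × 1/3
= 16*pi/3

16*pi/3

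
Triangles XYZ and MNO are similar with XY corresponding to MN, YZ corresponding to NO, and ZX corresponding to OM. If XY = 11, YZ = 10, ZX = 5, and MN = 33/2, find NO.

k = 33/2/11 = 3/2. NO = 3/2 * 10 = 15.

15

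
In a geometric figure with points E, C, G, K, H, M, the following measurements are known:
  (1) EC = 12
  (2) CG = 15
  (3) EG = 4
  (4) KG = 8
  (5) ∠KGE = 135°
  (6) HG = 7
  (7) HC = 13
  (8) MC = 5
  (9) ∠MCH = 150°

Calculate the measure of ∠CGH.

Step 1: By the inverse law of cosines on triangle CGH: cos(∠CGH) = (15² + 7² − 13²) / (2·15·7) = 105/210 = 0.5, so ∠CGH = 60°.

Therefore, the measure of angle ∠CGH = 60°.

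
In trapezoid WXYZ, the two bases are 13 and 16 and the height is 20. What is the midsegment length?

midsegment = (13 + 16) / 2 = 29 / 2 = 29/2

29/2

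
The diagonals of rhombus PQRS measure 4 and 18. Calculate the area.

The diagonals of a rhombus divide it into four right triangles.
Each triangle has legs 4/ 2 = 2 and 18/2 = 9, so each has area (1/2)*2*9 = 9.
Four such triangles give total area = (d1 * d2) / 2 = 36.

36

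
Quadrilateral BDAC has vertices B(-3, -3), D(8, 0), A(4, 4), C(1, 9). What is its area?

The Shoelace formula works by pairing each vertex with the next (cycling back to the first).
For each pair, compute x_i*y_(i+1) - x_(i+1)*y_i:
  (-3*0 - 8*-3) = 24
  (8*4 - 4*0) = 32
  (4*9 - 1*4) = 32
  (1*-3 - -3*9) = 24
Taking half the absolute value of the total: Area = (1/2)(112) = 56.

56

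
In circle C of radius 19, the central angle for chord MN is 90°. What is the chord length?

Chord = 2(19) sin(45°) = 19*sqrt(2)

19*sqrt(2)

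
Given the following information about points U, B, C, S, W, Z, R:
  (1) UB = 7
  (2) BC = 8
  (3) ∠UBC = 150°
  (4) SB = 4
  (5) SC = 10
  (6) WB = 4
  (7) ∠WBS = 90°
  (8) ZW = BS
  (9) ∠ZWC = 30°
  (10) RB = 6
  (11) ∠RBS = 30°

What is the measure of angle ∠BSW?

Step 1: By the law of cosines on triangle SBW: SW² = 4² + 4² − 2·4·4·cos(90°) = 32, so SW = 4·√2.
Step 2: By the inverse law of cosines on triangle BSW: cos(∠BSW) = (4² + (4·√2)² − 4²) / (2·4·4·√2) = 32/45.25 = 0.7071, so ∠BSW = 45°.

Therefore, the measure of angle ∠BSW = 45°.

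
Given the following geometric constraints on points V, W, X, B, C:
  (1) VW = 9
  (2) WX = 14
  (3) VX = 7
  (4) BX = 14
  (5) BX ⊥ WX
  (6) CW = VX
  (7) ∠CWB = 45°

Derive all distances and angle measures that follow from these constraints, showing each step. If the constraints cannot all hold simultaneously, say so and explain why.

The constraints are consistent.

From the given relations:
  CW = VX = 7

Step 1: From WX = 14, XB = 14, and ∠WXB = 90°, by the law of cosines:
  WB² = WX² + XB² - 2·WX·XB·cos(90°) = 196 + 196 - 0 = 392
  WB = 14·√2

Step 2: From VW = 9, VX = 7, WX = 14, by the inverse law of cosines:
  cos(∠WVX) = (VW² + VX² - WX²) / (2·VW·VX)
  ∠WVX = 121.59°

Step 3: From WV = 9, WX = 14, VX = 7, by the inverse law of cosines:
  cos(∠VWX) = (WV² + WX² - VX²) / (2·WV·WX)
  ∠VWX = 25.21°

Step 4: From XV = 7, XW = 14, VW = 9, by the inverse law of cosines:
  cos(∠VXW) = (XV² + XW² - VW²) / (2·XV·XW)
  ∠VXW = 33.2°

Step 5: From BW = 14·√2, WC = 7, and ∠BWC = 45°, by the law of cosines:
  BC² = BW² + WC² - 2·BW·WC·cos(45°) = 392 + 49 - 196 = 245
  BC = 7·√5

Step 6: From WB = 14·√2, WX = 14, BX = 14, by the inverse law of cosines:
  cos(∠BWX) = (WB² + WX² - BX²) / (2·WB·WX)
  ∠BWX = 45°

Step 7: From BW = 14·√2, BX = 14, WX = 14, by the inverse law of cosines:
  cos(∠WBX) = (BW² + BX² - WX²) / (2·BW·BX)
  ∠WBX = 45°

Step 8: From BC = 7·√5, BW = 14·√2, CW = 7, by the inverse law of cosines:
  cos(∠CBW) = (BC² + BW² - CW²) / (2·BC·BW)
  ∠CBW = 18.43°

Step 9: From CB = 7·√5, CW = 7, BW = 14·√2, by the inverse law of cosines:
  cos(∠BCW) = (CB² + CW² - BW²) / (2·CB·CW)
  ∠BCW = 116.57°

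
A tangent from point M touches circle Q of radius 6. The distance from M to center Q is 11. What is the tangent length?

tangent = √(d² - r²) = √(11² - 6²) = √(121 - 36) = √85 = sqrt(85)

sqrt(85)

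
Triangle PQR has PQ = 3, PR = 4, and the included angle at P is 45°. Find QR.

When two sides and the included angle are known, the law of cosines gives the third side.
c^2 = a^2 + b^2 - 2ab cos(C) generalizes the Pythagorean theorem to non-right triangles.
Here: QR^2 = 9 + 16 - 24*(sqrt(2)/2) = 25 - 12*sqrt(2)
QR = sqrt(25 - 12*sqrt(2))

sqrt(25 - 12*sqrt(2))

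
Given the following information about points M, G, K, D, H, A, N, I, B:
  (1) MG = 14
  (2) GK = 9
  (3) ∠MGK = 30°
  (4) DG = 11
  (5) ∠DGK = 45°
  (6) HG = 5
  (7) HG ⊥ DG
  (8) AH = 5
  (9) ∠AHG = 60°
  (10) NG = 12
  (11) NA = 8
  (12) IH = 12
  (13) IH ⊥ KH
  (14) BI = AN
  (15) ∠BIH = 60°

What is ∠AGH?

Step 1: By the law of cosines on triangle GHA: GA² = 5² + 5² − 2·5·5·cos(60°) = 25, so GA = 5.
Step 2: By the inverse law of cosines on triangle AGH: cos(∠AGH) = (5² + 5² − 5²) / (2·5·5) = 25/50 = 0.5, so ∠AGH = 60°.

Therefore, the measure of angle ∠AGH = 60°.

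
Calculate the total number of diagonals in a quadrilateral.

The number of diagonals in an n-gon is n(n - 3)/2.
For n = 4: 4(4 - 3)/2 = 4 × 1 / 2 = 2.

2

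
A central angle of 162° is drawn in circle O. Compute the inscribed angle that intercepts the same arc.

By the inscribed angle theorem, the inscribed angle is half the central angle.
Inscribed angle = 162° / 2 = 81°

81°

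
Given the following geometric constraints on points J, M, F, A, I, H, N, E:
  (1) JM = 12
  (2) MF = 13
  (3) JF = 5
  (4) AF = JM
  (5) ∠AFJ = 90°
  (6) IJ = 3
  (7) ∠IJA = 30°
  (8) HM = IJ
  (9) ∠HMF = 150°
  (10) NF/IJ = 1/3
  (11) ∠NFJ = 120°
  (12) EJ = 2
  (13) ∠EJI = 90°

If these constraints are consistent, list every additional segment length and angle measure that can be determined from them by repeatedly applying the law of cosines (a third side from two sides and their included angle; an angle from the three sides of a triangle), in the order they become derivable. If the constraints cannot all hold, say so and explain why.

The constraints are consistent. Derivable facts, in order:
After 1 step:
- FH ≈ 15.67
- IE = √13
- JA = 13
- JN = √31
- ∠FJM = 90°
- ∠FMJ = 22.62°
- ∠JFM = 67.38°
After 2 steps:
- AI ≈ 10.51
- ∠AJF = 67.38°
- ∠EIJ = 33.69°
- ∠FAJ = 22.62°
- ∠FHM = 24.51°
- ∠FJN = 8.95°
- ∠FNJ = 51.05°
- ∠HFM = 5.49°
- ∠IEJ = 56.31°
After 3 steps:
- ∠AIJ = 141.79°
- ∠IAJ = 8.21°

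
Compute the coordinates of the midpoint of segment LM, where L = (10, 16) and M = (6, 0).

M = ((x₁ + x₂)/2, (y₁ + y₂)/2)
= ((10 + 6)/2, (16 + 0)/2)
= (16/2, 16/2) = (8, 8)

(8, 8)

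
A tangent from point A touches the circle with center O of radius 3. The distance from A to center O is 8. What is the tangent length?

Let T be the point of tangency. Then OT ⊥ AT (radius ⊥ tangent).
In right triangle OTA: OA² = OT² + AT²
8² = 3² + AT²
AT² = 55, AT = sqrt(55)

sqrt(55)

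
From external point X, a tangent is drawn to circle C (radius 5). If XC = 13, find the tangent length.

Let T be the point of tangency. Then CT ⊥ XT (radius ⊥ tangent).
In right triangle CTX: CX² = CT² + XT²
13² = 5² + XT²
XT² = 144, XT = 12

12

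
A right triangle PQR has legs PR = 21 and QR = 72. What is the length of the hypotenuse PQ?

In a right triangle, the square of the hypotenuse equals the sum of the squares of the two legs.
The legs are 21 and 72, so the hypotenuse = sqrt(441 + 5184) = sqrt(5625) = 75.

75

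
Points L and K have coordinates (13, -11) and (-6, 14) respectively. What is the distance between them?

d = sqrt((-19)^2 + (25)^2) = sqrt(986)

sqrt(986)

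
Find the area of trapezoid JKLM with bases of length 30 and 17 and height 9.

Area of a trapezoid = (base1 + base2) * height / 2
Area = (30 + 17) * 9 / 2
Area = 47 * 9 / 2
Area = 423 / 2
Area = 423/2

423/2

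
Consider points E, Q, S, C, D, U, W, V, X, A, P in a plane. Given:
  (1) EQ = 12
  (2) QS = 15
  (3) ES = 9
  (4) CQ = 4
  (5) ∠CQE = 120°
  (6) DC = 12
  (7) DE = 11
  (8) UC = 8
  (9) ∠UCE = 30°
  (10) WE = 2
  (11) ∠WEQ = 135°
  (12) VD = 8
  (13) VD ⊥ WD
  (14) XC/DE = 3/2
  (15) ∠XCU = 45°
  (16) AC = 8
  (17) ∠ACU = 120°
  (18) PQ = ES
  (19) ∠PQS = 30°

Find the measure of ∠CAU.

Step 1: By the law of cosines on triangle ACU: AU² = 8² + 8² − 2·8·8·cos(120°) = 192, so AU = 8·√3.
Step 2: By the inverse law of cosines on triangle CAU: cos(∠CAU) = (8² + (8·√3)² − 8²) / (2·8·8·√3) = 192/221.7 = 0.866, so ∠CAU = 30°.

Therefore, the measure of angle ∠CAU = 30°.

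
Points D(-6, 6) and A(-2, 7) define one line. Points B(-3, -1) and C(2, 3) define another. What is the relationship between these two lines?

Slope of line 1: m1 = (7 - 6)/(-2 - -6) = 1/4 = 1/4
Slope of line 2: m2 = (3 - -1)/(2 - -3) = 4/5 = 4/5
For parallel lines we need equal slopes: 1/4 != 4/5.
For perpendicular lines we need m1*m2 = -1: (1/4)(4/5) = 1/5 != -1.
Since neither condition holds, the lines are neither parallel nor perpendicular.

Neither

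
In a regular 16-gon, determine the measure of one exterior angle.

Each exterior angle of a regular n-gon is 360 / n.
For n = 16: 360 / 16 = 45/2 degrees.

45/2 degrees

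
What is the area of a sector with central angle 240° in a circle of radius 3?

Sector area = πr² × θ/360
= π × 3² × 2/3
= π × 9 × 2/3
= 6*pi

6*pi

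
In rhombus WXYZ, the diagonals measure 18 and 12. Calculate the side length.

The diagonals of a rhombus bisect each other at right angles.
Half-diagonals: 18/2 = 9 and 12/2 = 6
side = sqrt(9^2 + 6^2)
side = sqrt(81 + 36)
side = sqrt(117) = 3*sqrt(13)

3*sqrt(13)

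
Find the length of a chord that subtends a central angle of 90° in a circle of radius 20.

Chord length = 2r sin(θ/2)
= 2 × 20 × sin(90°/2)
= 2 × 20 × sin(45°)
= 20*sqrt(2)

20*sqrt(2)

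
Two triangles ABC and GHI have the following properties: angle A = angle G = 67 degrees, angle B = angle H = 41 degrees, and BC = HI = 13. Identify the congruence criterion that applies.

The given information provides:
angle A = angle G = 67 degrees, angle B = angle H = 41 degrees, and BC = HI = 13
This matches the AAS congruence theorem.
Two pairs of corresponding angles and a non-included side are equal (Angle-Angle-Side).

AAS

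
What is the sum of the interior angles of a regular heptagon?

The sum of interior angles of an n-sided polygon is (n - 2) * 180.
For n = 7: (7 - 2) * 180 = 5 * 180 = 900 degrees.

900 degrees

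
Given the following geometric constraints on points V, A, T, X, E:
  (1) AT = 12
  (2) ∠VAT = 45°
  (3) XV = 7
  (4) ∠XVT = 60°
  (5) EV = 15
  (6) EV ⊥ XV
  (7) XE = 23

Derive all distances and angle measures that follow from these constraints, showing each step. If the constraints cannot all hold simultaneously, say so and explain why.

These constraints are not satisfiable: by the triangle inequality in triangle VXE, (3) XV = 7 and (5) EV = 15 force XE ≤ 7 + 15 = 22, but (7) says XE = 23. No planar figure meets all of them, so nothing further can be derived.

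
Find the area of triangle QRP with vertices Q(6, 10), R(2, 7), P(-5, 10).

Using the Shoelace formula for a triangle:
Area = (1/2)|x0(y1 - y2) + x1(y2 - y0) + x2(y0 - y1)|
Area = (1/2)|6(7 - 10) + 2(10 - 10) + -5(10 - 7)|
Area = (1/2)|-18 + 0 + -15|
Area = (1/2)|-33|
Area = (1/2)(33)
Area = 33/2

33/2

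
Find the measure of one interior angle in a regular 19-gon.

Each interior angle of a regular n-gon is (n - 2) * 180 / n.
For n = 19: (19 - 2) * 180 / 19 = 3060/19 = 3060/19 degrees.

3060/19 degrees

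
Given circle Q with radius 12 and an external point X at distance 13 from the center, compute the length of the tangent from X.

tangent = √(d² - r²) = √(13² - 12²) = √(169 - 144) = √25 = 5

5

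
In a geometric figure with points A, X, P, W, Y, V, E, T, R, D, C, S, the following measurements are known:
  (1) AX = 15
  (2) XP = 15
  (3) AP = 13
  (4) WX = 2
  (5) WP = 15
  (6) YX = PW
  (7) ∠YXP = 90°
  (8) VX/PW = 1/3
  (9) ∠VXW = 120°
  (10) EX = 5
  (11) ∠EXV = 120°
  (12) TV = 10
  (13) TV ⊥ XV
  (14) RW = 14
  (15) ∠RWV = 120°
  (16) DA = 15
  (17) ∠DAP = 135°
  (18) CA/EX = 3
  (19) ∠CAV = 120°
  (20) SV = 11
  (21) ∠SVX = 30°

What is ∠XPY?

From the given relations: YX = PW = 15.
Step 1: By the law of cosines on triangle PXY: PY² = 15² + 15² − 2·15·15·cos(90°) = 450, so PY = 15·√2.
Step 2: By the inverse law of cosines on triangle XPY: cos(∠XPY) = (15² + (15·√2)² − 15²) / (2·15·15·√2) = 450/636.4 = 0.7071, so ∠XPY = 45°.

Therefore, the measure of angle ∠XPY = 45°.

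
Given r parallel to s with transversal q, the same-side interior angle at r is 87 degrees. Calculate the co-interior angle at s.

Co-interior angles (same-side interior) formed by parallel lines and a transversal are supplementary (sum to 180 degrees).
The given angle is 87 degrees.
The co-interior angle = 180 - 87 = 93 degrees.

93 degrees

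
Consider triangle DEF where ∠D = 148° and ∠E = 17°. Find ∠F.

Let angle F = x. Then 148 + 17 + x = 180.
x = 180 - 165 = 15 degrees.

15 degrees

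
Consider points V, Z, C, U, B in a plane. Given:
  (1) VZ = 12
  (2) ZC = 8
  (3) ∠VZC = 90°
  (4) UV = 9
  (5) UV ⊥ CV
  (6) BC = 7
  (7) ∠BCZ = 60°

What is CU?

Step 1: By the law of cosines on triangle CZV: CV² = 8² + 12² − 2·8·12·cos(90°) = 208, so CV = 4·√13.
Step 2: By the law of cosines on triangle CVU: CU² = (4·√13)² + 9² − 2·4·√13·9·cos(90°) = 289, so CU = 17.

Therefore, the length of CU = 17.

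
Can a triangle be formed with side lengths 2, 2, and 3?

Check all three triangle inequalities:
2 + 2 = 4 > 3 ✓
2 + 3 = 5 > 2 ✓
2 + 3 = 5 > 2 ✓
All conditions hold, so these sides form a valid triangle.

Yes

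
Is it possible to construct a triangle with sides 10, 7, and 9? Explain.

For three segments to close into a triangle, no single side can be as long as the other two combined.
The longest side is 10, and 7 + 9 = 16 > 10.
A triangle can be formed.

Yes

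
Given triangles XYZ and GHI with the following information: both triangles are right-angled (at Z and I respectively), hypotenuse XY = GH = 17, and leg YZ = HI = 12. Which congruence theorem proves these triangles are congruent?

The given information provides:
both triangles are right-angled (at Z and I respectively), hypotenuse XY = GH = 17, and leg YZ = HI = 12
This matches the HL congruence theorem.
The hypotenuse and one leg of two right triangles are equal (Hypotenuse-Leg).

HL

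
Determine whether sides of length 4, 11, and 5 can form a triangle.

Check the triangle inequality: 4 + 5 = 9 ≤ 11.
Since the sum of two sides does not exceed the third, no triangle can be formed.

No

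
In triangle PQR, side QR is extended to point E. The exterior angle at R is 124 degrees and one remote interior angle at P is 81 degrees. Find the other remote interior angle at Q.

By the exterior angle theorem: exterior angle = sum of remote interior angles.
124 = 81 + angle Q
angle Q = 124 - 81 = 43 degrees

43 degrees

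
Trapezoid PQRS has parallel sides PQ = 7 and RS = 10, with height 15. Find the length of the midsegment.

The midsegment (median) of a trapezoid connects the midpoints of the non-parallel sides.
Its length is the average of the two bases: (7 + 10) / 2 = 17/2.

17/2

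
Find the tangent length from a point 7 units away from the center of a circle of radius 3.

tangent = √(d² - r²) = √(7² - 3²) = √(49 - 9) = √40 = 2*sqrt(10)

2*sqrt(10)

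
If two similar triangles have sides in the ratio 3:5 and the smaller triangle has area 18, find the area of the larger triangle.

For similar figures, the area ratio equals the square of the side ratio.
Side ratio (the smaller triangle to the larger triangle) = 3:5, so area ratio = 3^2:5^2 = 9:25.
If the area of the smaller triangle is 18, then the area of the larger triangle = 18 * (25/9) = 50.

50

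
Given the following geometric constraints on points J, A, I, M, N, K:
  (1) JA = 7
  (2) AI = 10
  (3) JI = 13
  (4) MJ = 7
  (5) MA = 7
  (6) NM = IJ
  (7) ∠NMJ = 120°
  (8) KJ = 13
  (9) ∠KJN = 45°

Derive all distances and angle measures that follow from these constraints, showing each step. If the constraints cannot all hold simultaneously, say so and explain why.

The constraints are consistent.

From the given relations:
  NM = IJ = 13

Step 1: From JM = 7, MN = 13, and ∠JMN = 120°, by the law of cosines:
  JN² = JM² + MN² - 2·JM·MN·cos(120°) = 49 + 169 + 91 = 309
  JN ≈ 17.58

Step 2: From JA = 7, JI = 13, AI = 10, by the inverse law of cosines:
  cos(∠AJI) = (JA² + JI² - AI²) / (2·JA·JI)
  ∠AJI = 49.58°

Step 3: From JA = 7, JM = 7, AM = 7, by the inverse law of cosines:
  cos(∠AJM) = (JA² + JM² - AM²) / (2·JA·JM)
  ∠AJM = 60°

Step 4: From AI = 10, AJ = 7, IJ = 13, by the inverse law of cosines:
  cos(∠IAJ) = (AI² + AJ² - IJ²) / (2·AI·AJ)
  ∠IAJ = 98.21°

Step 5: From AJ = 7, AM = 7, JM = 7, by the inverse law of cosines:
  cos(∠JAM) = (AJ² + AM² - JM²) / (2·AJ·AM)
  ∠JAM = 60°

Step 6: From IA = 10, IJ = 13, AJ = 7, by the inverse law of cosines:
  cos(∠AIJ) = (IA² + IJ² - AJ²) / (2·IA·IJ)
  ∠AIJ = 32.2°

Step 7: From MA = 7, MJ = 7, AJ = 7, by the inverse law of cosines:
  cos(∠AMJ) = (MA² + MJ² - AJ²) / (2·MA·MJ)
  ∠AMJ = 60°

Step 8: From NJ = 17.58, JK = 13, and ∠NJK = 45°, by the law of cosines:
  NK² = NJ² + JK² - 2·NJ·JK·cos(45°) = 309 + 169 - 323.2 = 154.8
  NK ≈ 12.44

Step 9: From JM = 7, JN = 17.58, MN = 13, by the inverse law of cosines:
  cos(∠MJN) = (JM² + JN² - MN²) / (2·JM·JN)
  ∠MJN = 39.83°

Step 10: From NJ = 17.58, NM = 13, JM = 7, by the inverse law of cosines:
  cos(∠JNM) = (NJ² + NM² - JM²) / (2·NJ·NM)
  ∠JNM = 20.17°

Step 11: From NJ = 17.58, NK = 12.44, JK = 13, by the inverse law of cosines:
  cos(∠JNK) = (NJ² + NK² - JK²) / (2·NJ·NK)
  ∠JNK = 47.63°

Step 12: From KJ = 13, KN = 12.44, JN = 17.58, by the inverse law of cosines:
  cos(∠JKN) = (KJ² + KN² - JN²) / (2·KJ·KN)
  ∠JKN = 87.37°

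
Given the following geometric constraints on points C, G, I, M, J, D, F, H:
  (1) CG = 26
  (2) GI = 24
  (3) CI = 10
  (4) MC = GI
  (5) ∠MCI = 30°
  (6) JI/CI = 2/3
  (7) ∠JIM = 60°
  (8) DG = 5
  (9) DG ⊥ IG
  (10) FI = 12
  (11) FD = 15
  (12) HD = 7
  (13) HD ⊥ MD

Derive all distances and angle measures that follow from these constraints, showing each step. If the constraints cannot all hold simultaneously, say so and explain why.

The constraints are consistent.

From the given relations:
  MC = GI = 24
  JI = 2/3·CI = 2/3·10 ≈ 6.67

Step 1: From IC = 10, CM = 24, and ∠ICM = 30°, by the law of cosines:
  IM² = IC² + CM² - 2·IC·CM·cos(30°) = 100 + 576 - 415.7 = 260.3
  IM ≈ 16.13

Step 2: From IG = 24, GD = 5, and ∠IGD = 90°, by the law of cosines:
  ID² = IG² + GD² - 2·IG·GD·cos(90°) = 576 + 25 - 0 = 601
  ID ≈ 24.52

Step 3: From CG = 26, CI = 10, GI = 24, by the inverse law of cosines:
  cos(∠GCI) = (CG² + CI² - GI²) / (2·CG·CI)
  ∠GCI = 67.38°

Step 4: From GC = 26, GI = 24, CI = 10, by the inverse law of cosines:
  cos(∠CGI) = (GC² + GI² - CI²) / (2·GC·GI)
  ∠CGI = 22.62°

Step 5: From IC = 10, IG = 24, CG = 26, by the inverse law of cosines:
  cos(∠CIG) = (IC² + IG² - CG²) / (2·IC·IG)
  ∠CIG = 90°

Step 6: From MI = 16.13, IJ = 6.67, and ∠MIJ = 60°, by the law of cosines:
  MJ² = MI² + IJ² - 2·MI·IJ·cos(60°) = 260.3 + 44.44 - 107.6 = 197.2
  MJ ≈ 14.04

Step 7: From IC = 10, IM = 16.13, CM = 24, by the inverse law of cosines:
  cos(∠CIM) = (IC² + IM² - CM²) / (2·IC·IM)
  ∠CIM = 131.95°

Step 8: From ID = 24.52, IF = 12, DF = 15, by the inverse law of cosines:
  cos(∠DIF) = (ID² + IF² - DF²) / (2·ID·IF)
  ∠DIF = 27.9°

Step 9: From ID = 24.52, IG = 24, DG = 5, by the inverse law of cosines:
  cos(∠DIG) = (ID² + IG² - DG²) / (2·ID·IG)
  ∠DIG = 11.77°

Step 10: From MC = 24, MI = 16.13, CI = 10, by the inverse law of cosines:
  cos(∠CMI) = (MC² + MI² - CI²) / (2·MC·MI)
  ∠CMI = 18.05°

Step 11: From DF = 15, DI = 24.52, FI = 12, by the inverse law of cosines:
  cos(∠FDI) = (DF² + DI² - FI²) / (2·DF·DI)
  ∠FDI = 21.98°

Step 12: From DG = 5, DI = 24.52, GI = 24, by the inverse law of cosines:
  cos(∠GDI) = (DG² + DI² - GI²) / (2·DG·DI)
  ∠GDI = 78.23°

Step 13: From FD = 15, FI = 12, DI = 24.52, by the inverse law of cosines:
  cos(∠DFI) = (FD² + FI² - DI²) / (2·FD·FI)
  ∠DFI = 130.12°

Step 14: From MI = 16.13, MJ = 14.04, IJ = 6.67, by the inverse law of cosines:
  cos(∠IMJ) = (MI² + MJ² - IJ²) / (2·MI·MJ)
  ∠IMJ = 24.28°

Step 15: From JI = 6.67, JM = 14.04, IM = 16.13, by the inverse law of cosines:
  cos(∠IJM) = (JI² + JM² - IM²) / (2·JI·JM)
  ∠IJM = 95.72°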